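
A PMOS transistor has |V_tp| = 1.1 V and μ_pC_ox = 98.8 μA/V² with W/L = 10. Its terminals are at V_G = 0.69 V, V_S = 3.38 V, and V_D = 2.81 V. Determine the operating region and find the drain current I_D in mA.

Triode; I_D = 0.735 mA

V_SG = V_S − V_G = 3.38 − 0.69 = 2.69 V; V_SD = V_S − V_D = 3.38 − 2.81 = 0.57 V.
k_p = μ_pC_ox · (W/L) = 0.988 mA/V².
V_ov = V_SG − |V_tp| = 2.69 − 1.1 = 1.59 V.
Since V_SD = 0.57 V < V_ov = 1.59 V, the device is in the triode region.
I_D = k_p [V_ov · V_SD − ½ V_SD²] = 0.988 × [1.59 × 0.57 − 0.5 × 0.57²] = 0.735 mA.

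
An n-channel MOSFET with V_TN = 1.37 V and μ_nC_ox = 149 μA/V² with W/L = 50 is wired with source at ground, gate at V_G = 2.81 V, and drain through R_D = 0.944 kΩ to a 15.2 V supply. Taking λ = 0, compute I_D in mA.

V_GS = V_G = 2.81 V, so V_ov = 2.81 − 1.37 = 1.44 V.
k_n = μ_nC_ox · (W/L) = 7.45 mA/V².
Assume saturation: I_D = ½ k_n V_ov² = 0.5 × 7.45 × 1.44² = 7.72 mA, giving V_DS = V_DD − I_D R_D = 15.2 − 7.72 × 0.944 = 7.91 V.
V_DS = 7.91 V ≥ V_ov = 1.44 V, confirming saturation.

I_D = 7.72 mA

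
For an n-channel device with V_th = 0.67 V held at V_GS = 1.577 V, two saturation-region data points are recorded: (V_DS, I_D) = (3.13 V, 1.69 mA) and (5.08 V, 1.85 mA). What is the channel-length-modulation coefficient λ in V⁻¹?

With V_GS fixed, I_D ∝ (1 + λ V_DS) in saturation, so I_D2/I_D1 = (1 + λ V_DS2)/(1 + λ V_DS1).
1.85/1.69 = 1.095 = (1 + 5.08 λ)/(1 + 3.13 λ).
Solving: λ (I_D1 V_DS2 − I_D2 V_DS1) = I_D2 − I_D1, so λ = (1.85 − 1.69) / (1.69 × 5.08 − 1.85 × 3.13) = 0.16 / 2.79 = 0.0573 V⁻¹.

λ = 0.0573 V⁻¹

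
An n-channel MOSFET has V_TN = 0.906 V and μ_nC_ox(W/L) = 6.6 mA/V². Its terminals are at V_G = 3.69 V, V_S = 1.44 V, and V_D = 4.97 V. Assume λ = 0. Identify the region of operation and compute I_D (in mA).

V_GS = V_G − V_S = 3.69 − 1.44 = 2.25 V; V_DS = V_D − V_S = 4.97 − 1.44 = 3.53 V.
V_ov = V_GS − V_TN = 2.25 − 0.906 = 1.34 V.
Since V_DS = 3.53 V ≥ V_ov = 1.34 V, the device is in saturation.
I_D = ½ k_n V_ov² = 0.5 × 6.6 × 1.34² = 5.96 mA.

Saturation; I_D = 5.96 mA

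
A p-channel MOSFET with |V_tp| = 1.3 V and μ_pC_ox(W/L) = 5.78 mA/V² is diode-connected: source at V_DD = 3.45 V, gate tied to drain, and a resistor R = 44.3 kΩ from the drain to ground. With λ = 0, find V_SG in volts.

With gate tied to drain, V_SG = V_SD ≥ V_SG − |V_tp|, so the device is in saturation.
KCL at the drain: ½ k_p (V_SG − |V_tp|)² = (V_DD − V_SG)/R.
Let x = V_SG − 1.3. Then 128 x² + x − 2.15 = 0, giving x = 0.126 V (positive root), so V_SG = 1.43 V.
I_D = (V_DD − V_SG)/R = (3.45 − 1.43) / 44.3 = 0.0457 mA.

V_SG = 1.43 V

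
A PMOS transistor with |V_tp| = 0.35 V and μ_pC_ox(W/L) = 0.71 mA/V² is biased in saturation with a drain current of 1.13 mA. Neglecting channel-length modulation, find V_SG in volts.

In saturation I_D = ½ k_p (V_SG − |V_tp|)², so V_SG − |V_tp| = √(2 I_D / k_p) = √(2 × 1.13 / 0.71) = 1.78 V.
V_SG = 0.35 + 1.78 = 2.13 V.

V_SG = 2.13 V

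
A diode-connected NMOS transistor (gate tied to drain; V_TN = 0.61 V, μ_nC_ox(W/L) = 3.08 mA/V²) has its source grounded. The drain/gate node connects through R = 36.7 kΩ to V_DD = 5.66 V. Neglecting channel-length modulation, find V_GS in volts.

With gate tied to drain, V_GS = V_DS ≥ V_GS − V_TN, so the device is in saturation.
KCL at the drain: ½ k_n (V_GS − V_TN)² = (V_DD − V_GS)/R.
Let x = V_GS − 0.61. Then 56.5 x² + x − 5.05 = 0, giving x = 0.29 V (positive root), so V_GS = 0.9 V.
I_D = (V_DD − V_GS)/R = (5.66 − 0.9) / 36.7 = 0.13 mA.

V_GS = 0.900 V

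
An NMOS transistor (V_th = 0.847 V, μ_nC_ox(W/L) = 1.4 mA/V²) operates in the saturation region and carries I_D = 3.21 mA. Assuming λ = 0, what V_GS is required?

V_GS = 2.99 V

In saturation I_D = ½ k_n (V_GS − V_th)², so V_GS − V_th = √(2 I_D / k_n) = √(2 × 3.21 / 1.4) = 2.14 V.
V_GS = 0.847 + 2.14 = 2.99 V.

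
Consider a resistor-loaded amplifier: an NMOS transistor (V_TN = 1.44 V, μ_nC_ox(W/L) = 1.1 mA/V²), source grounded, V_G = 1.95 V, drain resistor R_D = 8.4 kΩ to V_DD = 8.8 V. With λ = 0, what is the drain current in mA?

I_D = 0.143 mA

V_GS = V_G = 1.95 V, so V_ov = 1.95 − 1.44 = 0.51 V.
Assume saturation: I_D = ½ k_n V_ov² = 0.5 × 1.1 × 0.51² = 0.143 mA, giving V_DS = V_DD − I_D R_D = 8.8 − 0.143 × 8.4 = 7.6 V.
V_DS = 7.6 V ≥ V_ov = 0.51 V, confirming saturation.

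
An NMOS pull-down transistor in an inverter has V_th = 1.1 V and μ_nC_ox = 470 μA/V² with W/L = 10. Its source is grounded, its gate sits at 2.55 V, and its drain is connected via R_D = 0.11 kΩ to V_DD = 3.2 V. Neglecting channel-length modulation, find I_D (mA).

V_GS = V_G = 2.55 V, so V_ov = 2.55 − 1.1 = 1.45 V.
k_n = μ_nC_ox · (W/L) = 4.7 mA/V².
Assume saturation: I_D = ½ k_n V_ov² = 0.5 × 4.7 × 1.45² = 4.94 mA, giving V_DS = V_DD − I_D R_D = 3.2 − 4.94 × 0.11 = 2.66 V.
V_DS = 2.66 V ≥ V_ov = 1.45 V, confirming saturation.

I_D = 4.94 mA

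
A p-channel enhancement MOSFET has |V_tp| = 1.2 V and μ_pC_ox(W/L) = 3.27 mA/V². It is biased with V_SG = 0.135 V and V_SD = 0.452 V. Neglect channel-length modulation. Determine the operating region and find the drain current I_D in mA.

Cutoff; I_D = 0 mA

V_SG = 0.135 V < |V_tp| = 1.2 V, so the transistor is in cutoff.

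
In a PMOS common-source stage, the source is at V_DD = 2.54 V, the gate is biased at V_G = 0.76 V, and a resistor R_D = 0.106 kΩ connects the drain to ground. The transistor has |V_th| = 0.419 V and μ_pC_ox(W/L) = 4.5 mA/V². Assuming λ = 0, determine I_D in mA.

I_D = 4.17 mA

V_SG = V_DD − V_G = 2.54 − 0.76 = 1.78 V, so V_ov = 1.78 − 0.419 = 1.36 V.
Assume saturation: I_D = ½ k_p V_ov² = 0.5 × 4.5 × 1.36² = 4.17 mA, giving V_SD = V_DD − I_D R_D = 2.54 − 4.17 × 0.106 = 2.1 V.
V_SD = 2.1 V ≥ V_ov = 1.36 V, confirming saturation.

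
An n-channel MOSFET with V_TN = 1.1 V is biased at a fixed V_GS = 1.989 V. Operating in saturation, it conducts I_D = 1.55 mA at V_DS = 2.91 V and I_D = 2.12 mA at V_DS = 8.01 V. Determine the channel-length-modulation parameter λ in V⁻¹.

With V_GS fixed, I_D ∝ (1 + λ V_DS) in saturation, so I_D2/I_D1 = (1 + λ V_DS2)/(1 + λ V_DS1).
2.12/1.55 = 1.368 = (1 + 8.01 λ)/(1 + 2.91 λ).
Solving: λ (I_D1 V_DS2 − I_D2 V_DS1) = I_D2 − I_D1, so λ = (2.12 − 1.55) / (1.55 × 8.01 − 2.12 × 2.91) = 0.57 / 6.25 = 0.0913 V⁻¹.

λ = 0.0913 V⁻¹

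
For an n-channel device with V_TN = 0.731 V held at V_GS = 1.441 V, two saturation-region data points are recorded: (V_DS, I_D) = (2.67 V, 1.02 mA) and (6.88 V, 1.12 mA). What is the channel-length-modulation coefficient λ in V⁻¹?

With V_GS fixed, I_D ∝ (1 + λ V_DS) in saturation, so I_D2/I_D1 = (1 + λ V_DS2)/(1 + λ V_DS1).
1.12/1.02 = 1.098 = (1 + 6.88 λ)/(1 + 2.67 λ).
Solving: λ (I_D1 V_DS2 − I_D2 V_DS1) = I_D2 − I_D1, so λ = (1.12 − 1.02) / (1.02 × 6.88 − 1.12 × 2.67) = 0.1 / 4.03 = 0.0248 V⁻¹.

λ = 0.0248 V⁻¹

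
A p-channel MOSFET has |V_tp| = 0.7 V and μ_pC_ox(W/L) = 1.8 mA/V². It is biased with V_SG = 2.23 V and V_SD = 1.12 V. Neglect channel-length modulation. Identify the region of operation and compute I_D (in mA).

V_ov = V_SG − |V_tp| = 2.23 − 0.7 = 1.53 V.
Since V_SD = 1.12 V < V_ov = 1.53 V, the device is in the triode region.
I_D = k_p [V_ov · V_SD − ½ V_SD²] = 1.8 × [1.53 × 1.12 − 0.5 × 1.12²] = 1.96 mA.

Triode; I_D = 1.96 mA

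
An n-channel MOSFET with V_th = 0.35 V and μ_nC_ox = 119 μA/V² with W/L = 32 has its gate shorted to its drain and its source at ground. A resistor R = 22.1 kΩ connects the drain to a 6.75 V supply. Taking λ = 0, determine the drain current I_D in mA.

With gate tied to drain, V_GS = V_DS ≥ V_GS − V_th, so the device is in saturation.
k_n = μ_nC_ox · (W/L) = 3.808 mA/V².
KCL at the drain: ½ k_n (V_GS − V_th)² = (V_DD − V_GS)/R.
Let x = V_GS − 0.35. Then 42.1 x² + x − 6.4 = 0, giving x = 0.378 V (positive root), so V_GS = 0.728 V.
I_D = (V_DD − V_GS)/R = (6.75 − 0.728) / 22.1 = 0.272 mA.

I_D = 0.272 mA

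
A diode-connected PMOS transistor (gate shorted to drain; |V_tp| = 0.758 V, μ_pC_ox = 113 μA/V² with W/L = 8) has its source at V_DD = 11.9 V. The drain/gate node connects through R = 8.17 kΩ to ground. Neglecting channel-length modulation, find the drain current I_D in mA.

I_D = 1.17 mA

With gate tied to drain, V_SG = V_SD ≥ V_SG − |V_tp|, so the device is in saturation.
k_p = μ_pC_ox · (W/L) = 0.904 mA/V².
KCL at the drain: ½ k_p (V_SG − |V_tp|)² = (V_DD − V_SG)/R.
Let x = V_SG − 0.758. Then 3.69 x² + x − 11.14 = 0, giving x = 1.61 V (positive root), so V_SG = 2.36 V.
I_D = (V_DD − V_SG)/R = (11.9 − 2.36) / 8.17 = 1.17 mA.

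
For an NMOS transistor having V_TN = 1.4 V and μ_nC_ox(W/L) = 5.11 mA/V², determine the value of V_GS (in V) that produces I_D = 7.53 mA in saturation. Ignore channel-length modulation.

In saturation I_D = ½ k_n (V_GS − V_TN)², so V_GS − V_TN = √(2 I_D / k_n) = √(2 × 7.53 / 5.11) = 1.72 V.
V_GS = 1.4 + 1.72 = 3.12 V.

V_GS = 3.12 V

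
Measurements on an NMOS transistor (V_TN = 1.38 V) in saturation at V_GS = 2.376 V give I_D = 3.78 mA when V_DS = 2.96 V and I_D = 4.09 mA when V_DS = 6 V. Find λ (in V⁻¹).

With V_GS fixed, I_D ∝ (1 + λ V_DS) in saturation, so I_D2/I_D1 = (1 + λ V_DS2)/(1 + λ V_DS1).
4.09/3.78 = 1.082 = (1 + 6 λ)/(1 + 2.96 λ).
Solving: λ (I_D1 V_DS2 − I_D2 V_DS1) = I_D2 − I_D1, so λ = (4.09 − 3.78) / (3.78 × 6 − 4.09 × 2.96) = 0.31 / 10.6 = 0.0293 V⁻¹.

λ = 0.0293 V⁻¹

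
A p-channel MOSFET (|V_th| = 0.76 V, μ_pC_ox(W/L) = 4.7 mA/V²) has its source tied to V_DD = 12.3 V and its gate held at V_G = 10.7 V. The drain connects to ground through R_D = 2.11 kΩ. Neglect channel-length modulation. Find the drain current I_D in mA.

V_SG = V_DD − V_G = 12.3 − 10.7 = 1.6 V, so V_ov = 1.6 − 0.76 = 0.84 V.
Assume saturation: I_D = ½ k_p V_ov² = 0.5 × 4.7 × 0.84² = 1.66 mA, giving V_SD = V_DD − I_D R_D = 12.3 − 1.66 × 2.11 = 8.8 V.
V_SD = 8.8 V ≥ V_ov = 0.84 V, confirming saturation.

I_D = 1.66 mA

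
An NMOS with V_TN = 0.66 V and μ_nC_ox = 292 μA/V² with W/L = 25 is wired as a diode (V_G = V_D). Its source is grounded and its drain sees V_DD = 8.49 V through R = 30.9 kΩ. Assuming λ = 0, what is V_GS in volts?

V_GS = 0.919 V

With gate tied to drain, V_GS = V_DS ≥ V_GS − V_TN, so the device is in saturation.
k_n = μ_nC_ox · (W/L) = 7.3 mA/V².
KCL at the drain: ½ k_n (V_GS − V_TN)² = (V_DD − V_GS)/R.
Let x = V_GS − 0.66. Then 113 x² + x − 7.83 = 0, giving x = 0.259 V (positive root), so V_GS = 0.919 V.
I_D = (V_DD − V_GS)/R = (8.49 − 0.919) / 30.9 = 0.245 mA.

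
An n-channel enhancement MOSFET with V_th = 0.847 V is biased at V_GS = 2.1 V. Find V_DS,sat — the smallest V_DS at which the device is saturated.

The boundary between triode and saturation is V_DS = V_GS − V_th = V_ov.
V_ov = 2.1 − 0.847 = 1.25 V.

V_DS,sat = 1.25 V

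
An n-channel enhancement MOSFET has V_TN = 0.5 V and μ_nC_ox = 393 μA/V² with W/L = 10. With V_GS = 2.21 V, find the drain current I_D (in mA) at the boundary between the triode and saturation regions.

I_D = 5.75 mA

At the boundary V_DS = V_ov = V_GS − V_TN = 2.21 − 0.5 = 1.71 V.
k_n = μ_nC_ox · (W/L) = 3.93 mA/V².
I_D = ½ k_n V_ov² = 0.5 × 3.93 × 1.71² = 5.75 mA.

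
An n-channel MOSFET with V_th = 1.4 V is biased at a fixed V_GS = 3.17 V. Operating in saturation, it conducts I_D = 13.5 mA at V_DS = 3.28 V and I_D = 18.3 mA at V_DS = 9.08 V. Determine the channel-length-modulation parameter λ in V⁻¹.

λ = 0.0767 V⁻¹

With V_GS fixed, I_D ∝ (1 + λ V_DS) in saturation, so I_D2/I_D1 = (1 + λ V_DS2)/(1 + λ V_DS1).
18.3/13.5 = 1.356 = (1 + 9.08 λ)/(1 + 3.28 λ).
Solving: λ (I_D1 V_DS2 − I_D2 V_DS1) = I_D2 − I_D1, so λ = (18.3 − 13.5) / (13.5 × 9.08 − 18.3 × 3.28) = 4.8 / 62.6 = 0.0767 V⁻¹.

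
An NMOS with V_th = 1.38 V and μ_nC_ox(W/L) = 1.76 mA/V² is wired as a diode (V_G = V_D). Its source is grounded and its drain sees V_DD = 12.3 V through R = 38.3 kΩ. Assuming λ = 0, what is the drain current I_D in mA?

With gate tied to drain, V_GS = V_DS ≥ V_GS − V_th, so the device is in saturation.
KCL at the drain: ½ k_n (V_GS − V_th)² = (V_DD − V_GS)/R.
Let x = V_GS − 1.38. Then 33.7 x² + x − 10.92 = 0, giving x = 0.555 V (positive root), so V_GS = 1.93 V.
I_D = (V_DD − V_GS)/R = (12.3 − 1.93) / 38.3 = 0.271 mA.

I_D = 0.271 mA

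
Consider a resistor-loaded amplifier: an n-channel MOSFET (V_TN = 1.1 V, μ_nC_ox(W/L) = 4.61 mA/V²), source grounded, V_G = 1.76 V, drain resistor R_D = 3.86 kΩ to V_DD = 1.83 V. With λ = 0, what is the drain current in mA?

I_D = 0.432 mA

V_GS = V_G = 1.76 V, so V_ov = 1.76 − 1.1 = 0.66 V.
Assume saturation: I_D = ½ k_n V_ov² = 0.5 × 4.61 × 0.66² = 1 mA, giving V_DS = V_DD − I_D R_D = 1.83 − 1 × 3.86 = -2.05 V.
But -2.05 V < V_ov = 0.66 V, so the device is actually in triode.
In triode I_D = k_n[V_ov V_DS − ½ V_DS²] and I_D = (V_DD − V_DS)/R_D. Equating: 8.9 V_DS² − 12.74 V_DS + 1.83 = 0, giving V_DS = 0.162 V (the root below V_ov).
I_D = (1.83 − 0.162) / 3.86 = 0.432 mA.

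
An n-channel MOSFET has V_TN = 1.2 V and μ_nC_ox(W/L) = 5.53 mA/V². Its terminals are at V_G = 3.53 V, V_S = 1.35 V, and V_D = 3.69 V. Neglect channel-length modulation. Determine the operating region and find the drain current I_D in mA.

V_GS = V_G − V_S = 3.53 − 1.35 = 2.18 V; V_DS = V_D − V_S = 3.69 − 1.35 = 2.34 V.
V_ov = V_GS − V_TN = 2.18 − 1.2 = 0.98 V.
Since V_DS = 2.34 V ≥ V_ov = 0.98 V, the device is in saturation.
I_D = ½ k_n V_ov² = 0.5 × 5.53 × 0.98² = 2.66 mA.

Saturation; I_D = 2.66 mA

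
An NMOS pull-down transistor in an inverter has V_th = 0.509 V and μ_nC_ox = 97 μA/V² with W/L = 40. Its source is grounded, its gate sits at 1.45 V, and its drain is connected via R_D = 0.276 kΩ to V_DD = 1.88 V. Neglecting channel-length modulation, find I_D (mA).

V_GS = V_G = 1.45 V, so V_ov = 1.45 − 0.509 = 0.941 V.
k_n = μ_nC_ox · (W/L) = 3.88 mA/V².
Assume saturation: I_D = ½ k_n V_ov² = 0.5 × 3.88 × 0.941² = 1.72 mA, giving V_DS = V_DD − I_D R_D = 1.88 − 1.72 × 0.276 = 1.41 V.
V_DS = 1.41 V ≥ V_ov = 0.941 V, confirming saturation.

I_D = 1.72 mA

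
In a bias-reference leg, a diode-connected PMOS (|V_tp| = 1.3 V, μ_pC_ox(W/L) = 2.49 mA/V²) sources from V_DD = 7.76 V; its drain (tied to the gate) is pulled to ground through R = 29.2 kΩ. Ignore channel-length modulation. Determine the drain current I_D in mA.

With gate tied to drain, V_SG = V_SD ≥ V_SG − |V_tp|, so the device is in saturation.
KCL at the drain: ½ k_p (V_SG − |V_tp|)² = (V_DD − V_SG)/R.
Let x = V_SG − 1.3. Then 36.4 x² + x − 6.46 = 0, giving x = 0.408 V (positive root), so V_SG = 1.71 V.
I_D = (V_DD − V_SG)/R = (7.76 − 1.71) / 29.2 = 0.207 mA.

I_D = 0.207 mA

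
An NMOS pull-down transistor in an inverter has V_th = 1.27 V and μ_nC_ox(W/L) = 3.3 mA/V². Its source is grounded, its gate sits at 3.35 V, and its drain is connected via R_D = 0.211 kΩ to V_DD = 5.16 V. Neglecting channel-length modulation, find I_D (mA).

V_GS = V_G = 3.35 V, so V_ov = 3.35 − 1.27 = 2.08 V.
Assume saturation: I_D = ½ k_n V_ov² = 0.5 × 3.3 × 2.08² = 7.14 mA, giving V_DS = V_DD − I_D R_D = 5.16 − 7.14 × 0.211 = 3.65 V.
V_DS = 3.65 V ≥ V_ov = 2.08 V, confirming saturation.

I_D = 7.14 mA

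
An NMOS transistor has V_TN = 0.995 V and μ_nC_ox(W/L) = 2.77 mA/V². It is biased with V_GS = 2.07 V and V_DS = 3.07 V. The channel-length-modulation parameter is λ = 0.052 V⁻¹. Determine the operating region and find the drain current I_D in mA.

V_ov = V_GS − V_TN = 2.07 − 0.995 = 1.07 V.
Since V_DS = 3.07 V ≥ V_ov = 1.07 V, the device is in saturation.
I_D = ½ k_n V_ov² (1 + λ V_DS) = 0.5 × 2.77 × 1.07² × (1 + 0.052 × 3.07) = 1.86 mA.

Saturation; I_D = 1.86 mA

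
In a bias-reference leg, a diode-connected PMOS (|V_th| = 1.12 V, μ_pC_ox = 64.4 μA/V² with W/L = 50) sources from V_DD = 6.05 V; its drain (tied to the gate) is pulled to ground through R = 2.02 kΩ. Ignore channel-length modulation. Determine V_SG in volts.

V_SG = 2.21 V

With gate tied to drain, V_SG = V_SD ≥ V_SG − |V_th|, so the device is in saturation.
k_p = μ_pC_ox · (W/L) = 3.22 mA/V².
KCL at the drain: ½ k_p (V_SG − |V_th|)² = (V_DD − V_SG)/R.
Let x = V_SG − 1.12. Then 3.25 x² + x − 4.93 = 0, giving x = 1.09 V (positive root), so V_SG = 2.21 V.
I_D = (V_DD − V_SG)/R = (6.05 − 2.21) / 2.02 = 1.9 mA.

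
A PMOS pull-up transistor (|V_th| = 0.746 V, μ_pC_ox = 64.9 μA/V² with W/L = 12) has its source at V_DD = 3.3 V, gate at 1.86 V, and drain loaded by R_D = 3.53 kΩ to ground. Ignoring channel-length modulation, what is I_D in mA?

I_D = 0.188 mA

V_SG = V_DD − V_G = 3.3 − 1.86 = 1.44 V, so V_ov = 1.44 − 0.746 = 0.694 V.
k_p = μ_pC_ox · (W/L) = 0.7788 mA/V².
Assume saturation: I_D = ½ k_p V_ov² = 0.5 × 0.7788 × 0.694² = 0.188 mA, giving V_SD = V_DD − I_D R_D = 3.3 − 0.188 × 3.53 = 2.64 V.
V_SD = 2.64 V ≥ V_ov = 0.694 V, confirming saturation.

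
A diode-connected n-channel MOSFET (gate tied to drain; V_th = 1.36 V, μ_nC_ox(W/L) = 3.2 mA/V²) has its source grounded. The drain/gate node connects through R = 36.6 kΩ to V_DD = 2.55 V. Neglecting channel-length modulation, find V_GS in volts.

V_GS = 1.49 V

With gate tied to drain, V_GS = V_DS ≥ V_GS − V_th, so the device is in saturation.
KCL at the drain: ½ k_n (V_GS − V_th)² = (V_DD − V_GS)/R.
Let x = V_GS − 1.36. Then 58.6 x² + x − 1.19 = 0, giving x = 0.134 V (positive root), so V_GS = 1.49 V.
I_D = (V_DD − V_GS)/R = (2.55 − 1.49) / 36.6 = 0.0288 mA.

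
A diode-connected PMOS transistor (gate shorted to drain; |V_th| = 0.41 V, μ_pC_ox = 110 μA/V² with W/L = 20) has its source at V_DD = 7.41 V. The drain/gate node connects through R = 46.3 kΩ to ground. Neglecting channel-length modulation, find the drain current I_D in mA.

I_D = 0.143 mA

With gate tied to drain, V_SG = V_SD ≥ V_SG − |V_th|, so the device is in saturation.
k_p = μ_pC_ox · (W/L) = 2.2 mA/V².
KCL at the drain: ½ k_p (V_SG − |V_th|)² = (V_DD − V_SG)/R.
Let x = V_SG − 0.41. Then 50.9 x² + x − 7 = 0, giving x = 0.361 V (positive root), so V_SG = 0.771 V.
I_D = (V_DD − V_SG)/R = (7.41 − 0.771) / 46.3 = 0.143 mA.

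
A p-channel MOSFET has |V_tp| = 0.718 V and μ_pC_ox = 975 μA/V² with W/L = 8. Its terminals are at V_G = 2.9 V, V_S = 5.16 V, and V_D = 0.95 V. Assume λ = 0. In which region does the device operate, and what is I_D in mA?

Saturation; I_D = 9.27 mA

V_SG = V_S − V_G = 5.16 − 2.9 = 2.26 V; V_SD = V_S − V_D = 5.16 − 0.95 = 4.21 V.
k_p = μ_pC_ox · (W/L) = 7.8 mA/V².
V_ov = V_SG − |V_tp| = 2.26 − 0.718 = 1.54 V.
Since V_SD = 4.21 V ≥ V_ov = 1.54 V, the device is in saturation.
I_D = ½ k_p V_ov² = 0.5 × 7.8 × 1.54² = 9.27 mA.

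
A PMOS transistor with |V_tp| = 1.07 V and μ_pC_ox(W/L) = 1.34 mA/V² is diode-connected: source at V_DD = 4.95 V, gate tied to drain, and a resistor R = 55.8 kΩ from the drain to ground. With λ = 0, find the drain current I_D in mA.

I_D = 0.0640 mA

With gate tied to drain, V_SG = V_SD ≥ V_SG − |V_tp|, so the device is in saturation.
KCL at the drain: ½ k_p (V_SG − |V_tp|)² = (V_DD − V_SG)/R.
Let x = V_SG − 1.07. Then 37.4 x² + x − 3.88 = 0, giving x = 0.309 V (positive root), so V_SG = 1.38 V.
I_D = (V_DD − V_SG)/R = (4.95 − 1.38) / 55.8 = 0.064 mA.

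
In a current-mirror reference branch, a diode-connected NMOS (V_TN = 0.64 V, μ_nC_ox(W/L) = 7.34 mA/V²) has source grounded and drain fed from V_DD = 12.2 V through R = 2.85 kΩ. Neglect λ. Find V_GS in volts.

With gate tied to drain, V_GS = V_DS ≥ V_GS − V_TN, so the device is in saturation.
KCL at the drain: ½ k_n (V_GS − V_TN)² = (V_DD − V_GS)/R.
Let x = V_GS − 0.64. Then 10.5 x² + x − 11.56 = 0, giving x = 1 V (positive root), so V_GS = 1.64 V.
I_D = (V_DD − V_GS)/R = (12.2 − 1.64) / 2.85 = 3.7 mA.

V_GS = 1.64 V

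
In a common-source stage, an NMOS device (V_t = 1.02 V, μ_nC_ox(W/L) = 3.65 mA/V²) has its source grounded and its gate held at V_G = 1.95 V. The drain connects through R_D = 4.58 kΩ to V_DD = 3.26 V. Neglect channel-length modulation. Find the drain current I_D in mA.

V_GS = V_G = 1.95 V, so V_ov = 1.95 − 1.02 = 0.93 V.
Assume saturation: I_D = ½ k_n V_ov² = 0.5 × 3.65 × 0.93² = 1.58 mA, giving V_DS = V_DD − I_D R_D = 3.26 − 1.58 × 4.58 = -3.97 V.
But -3.97 V < V_ov = 0.93 V, so the device is actually in triode.
In triode I_D = k_n[V_ov V_DS − ½ V_DS²] and I_D = (V_DD − V_DS)/R_D. Equating: 8.36 V_DS² − 16.55 V_DS + 3.26 = 0, giving V_DS = 0.222 V (the root below V_ov).
I_D = (3.26 − 0.222) / 4.58 = 0.663 mA.

I_D = 0.663 mA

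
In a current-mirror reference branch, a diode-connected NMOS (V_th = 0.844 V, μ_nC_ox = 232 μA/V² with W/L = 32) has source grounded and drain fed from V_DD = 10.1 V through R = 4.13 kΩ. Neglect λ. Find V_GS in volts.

V_GS = 1.59 V

With gate tied to drain, V_GS = V_DS ≥ V_GS − V_th, so the device is in saturation.
k_n = μ_nC_ox · (W/L) = 7.424 mA/V².
KCL at the drain: ½ k_n (V_GS − V_th)² = (V_DD − V_GS)/R.
Let x = V_GS − 0.844. Then 15.3 x² + x − 9.256 = 0, giving x = 0.745 V (positive root), so V_GS = 1.59 V.
I_D = (V_DD − V_GS)/R = (10.1 − 1.59) / 4.13 = 2.06 mA.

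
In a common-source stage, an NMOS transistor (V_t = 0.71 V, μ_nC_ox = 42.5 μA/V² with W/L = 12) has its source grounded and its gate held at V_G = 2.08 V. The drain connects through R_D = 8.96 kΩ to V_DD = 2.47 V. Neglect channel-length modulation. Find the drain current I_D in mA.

I_D = 0.232 mA

V_GS = V_G = 2.08 V, so V_ov = 2.08 − 0.71 = 1.37 V.
k_n = μ_nC_ox · (W/L) = 0.51 mA/V².
Assume saturation: I_D = ½ k_n V_ov² = 0.5 × 0.51 × 1.37² = 0.479 mA, giving V_DS = V_DD − I_D R_D = 2.47 − 0.479 × 8.96 = -1.82 V.
But -1.82 V < V_ov = 1.37 V, so the device is actually in triode.
In triode I_D = k_n[V_ov V_DS − ½ V_DS²] and I_D = (V_DD − V_DS)/R_D. Equating: 2.28 V_DS² − 7.26 V_DS + 2.47 = 0, giving V_DS = 0.387 V (the root below V_ov).
I_D = (2.47 − 0.387) / 8.96 = 0.232 mA.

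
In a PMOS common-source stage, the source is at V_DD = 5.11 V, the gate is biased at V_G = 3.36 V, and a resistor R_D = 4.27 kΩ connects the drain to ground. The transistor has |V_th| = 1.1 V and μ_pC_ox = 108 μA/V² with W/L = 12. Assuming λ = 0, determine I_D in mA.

I_D = 0.274 mA

V_SG = V_DD − V_G = 5.11 − 3.36 = 1.75 V, so V_ov = 1.75 − 1.1 = 0.65 V.
k_p = μ_pC_ox · (W/L) = 1.296 mA/V².
Assume saturation: I_D = ½ k_p V_ov² = 0.5 × 1.296 × 0.65² = 0.274 mA, giving V_SD = V_DD − I_D R_D = 5.11 − 0.274 × 4.27 = 3.94 V.
V_SD = 3.94 V ≥ V_ov = 0.65 V, confirming saturation.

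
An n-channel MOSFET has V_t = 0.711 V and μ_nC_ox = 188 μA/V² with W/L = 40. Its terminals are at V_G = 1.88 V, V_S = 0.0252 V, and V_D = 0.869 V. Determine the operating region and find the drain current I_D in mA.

Triode; I_D = 4.58 mA

V_GS = V_G − V_S = 1.88 − 0.0252 = 1.85 V; V_DS = V_D − V_S = 0.869 − 0.0252 = 0.844 V.
k_n = μ_nC_ox · (W/L) = 7.52 mA/V².
V_ov = V_GS − V_t = 1.85 − 0.711 = 1.14 V.
Since V_DS = 0.844 V < V_ov = 1.14 V, the device is in the triode region.
I_D = k_n [V_ov · V_DS − ½ V_DS²] = 7.52 × [1.14 × 0.844 − 0.5 × 0.844²] = 4.58 mA.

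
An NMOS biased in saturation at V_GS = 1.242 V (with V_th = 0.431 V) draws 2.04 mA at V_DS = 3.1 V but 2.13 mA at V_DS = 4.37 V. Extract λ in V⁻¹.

With V_GS fixed, I_D ∝ (1 + λ V_DS) in saturation, so I_D2/I_D1 = (1 + λ V_DS2)/(1 + λ V_DS1).
2.13/2.04 = 1.044 = (1 + 4.37 λ)/(1 + 3.1 λ).
Solving: λ (I_D1 V_DS2 − I_D2 V_DS1) = I_D2 − I_D1, so λ = (2.13 − 2.04) / (2.04 × 4.37 − 2.13 × 3.1) = 0.09 / 2.31 = 0.0389 V⁻¹.

λ = 0.0389 V⁻¹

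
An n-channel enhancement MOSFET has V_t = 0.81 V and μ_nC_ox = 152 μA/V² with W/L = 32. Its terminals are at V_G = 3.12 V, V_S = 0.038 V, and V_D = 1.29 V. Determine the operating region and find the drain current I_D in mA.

Triode; I_D = 10.0 mA

V_GS = V_G − V_S = 3.12 − 0.038 = 3.08 V; V_DS = V_D − V_S = 1.29 − 0.038 = 1.25 V.
k_n = μ_nC_ox · (W/L) = 4.864 mA/V².
V_ov = V_GS − V_t = 3.08 − 0.81 = 2.27 V.
Since V_DS = 1.25 V < V_ov = 2.27 V, the device is in the triode region.
I_D = k_n [V_ov · V_DS − ½ V_DS²] = 4.864 × [2.27 × 1.25 − 0.5 × 1.25²] = 10 mA.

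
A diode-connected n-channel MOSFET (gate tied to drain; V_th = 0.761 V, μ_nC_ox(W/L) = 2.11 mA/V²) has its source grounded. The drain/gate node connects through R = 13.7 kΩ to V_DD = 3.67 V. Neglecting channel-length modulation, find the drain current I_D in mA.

I_D = 0.182 mA

With gate tied to drain, V_GS = V_DS ≥ V_GS − V_th, so the device is in saturation.
KCL at the drain: ½ k_n (V_GS − V_th)² = (V_DD − V_GS)/R.
Let x = V_GS − 0.761. Then 14.5 x² + x − 2.909 = 0, giving x = 0.415 V (positive root), so V_GS = 1.18 V.
I_D = (V_DD − V_GS)/R = (3.67 − 1.18) / 13.7 = 0.182 mA.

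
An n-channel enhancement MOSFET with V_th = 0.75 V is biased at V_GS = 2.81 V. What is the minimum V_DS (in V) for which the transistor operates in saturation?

The boundary between triode and saturation is V_DS = V_GS − V_th = V_ov.
V_ov = 2.81 − 0.75 = 2.06 V.

V_DS,sat = 2.06 V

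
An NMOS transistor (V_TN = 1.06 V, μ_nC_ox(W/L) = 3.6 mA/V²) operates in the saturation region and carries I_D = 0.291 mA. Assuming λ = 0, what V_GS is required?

In saturation I_D = ½ k_n (V_GS − V_TN)², so V_GS − V_TN = √(2 I_D / k_n) = √(2 × 0.291 / 3.6) = 0.402 V.
V_GS = 1.06 + 0.402 = 1.46 V.

V_GS = 1.46 V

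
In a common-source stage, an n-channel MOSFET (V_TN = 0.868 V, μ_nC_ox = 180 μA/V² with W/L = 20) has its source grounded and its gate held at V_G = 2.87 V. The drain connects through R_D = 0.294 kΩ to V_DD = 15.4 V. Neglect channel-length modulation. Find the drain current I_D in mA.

I_D = 7.21 mA

V_GS = V_G = 2.87 V, so V_ov = 2.87 − 0.868 = 2 V.
k_n = μ_nC_ox · (W/L) = 3.6 mA/V².
Assume saturation: I_D = ½ k_n V_ov² = 0.5 × 3.6 × 2² = 7.21 mA, giving V_DS = V_DD − I_D R_D = 15.4 − 7.21 × 0.294 = 13.3 V.
V_DS = 13.3 V ≥ V_ov = 2 V, confirming saturation.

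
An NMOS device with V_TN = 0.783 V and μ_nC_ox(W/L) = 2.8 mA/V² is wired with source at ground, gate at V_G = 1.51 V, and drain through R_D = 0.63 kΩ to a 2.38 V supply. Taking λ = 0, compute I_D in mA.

I_D = 0.740 mA

V_GS = V_G = 1.51 V, so V_ov = 1.51 − 0.783 = 0.727 V.
Assume saturation: I_D = ½ k_n V_ov² = 0.5 × 2.8 × 0.727² = 0.74 mA, giving V_DS = V_DD − I_D R_D = 2.38 − 0.74 × 0.63 = 1.91 V.
V_DS = 1.91 V ≥ V_ov = 0.727 V, confirming saturation.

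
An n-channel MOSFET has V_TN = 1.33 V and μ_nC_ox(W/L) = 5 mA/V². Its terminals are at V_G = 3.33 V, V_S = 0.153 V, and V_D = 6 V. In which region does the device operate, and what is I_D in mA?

Saturation; I_D = 8.53 mA

V_GS = V_G − V_S = 3.33 − 0.153 = 3.18 V; V_DS = V_D − V_S = 6 − 0.153 = 5.85 V.
V_ov = V_GS − V_TN = 3.18 − 1.33 = 1.85 V.
Since V_DS = 5.85 V ≥ V_ov = 1.85 V, the device is in saturation.
I_D = ½ k_n V_ov² = 0.5 × 5 × 1.85² = 8.53 mA.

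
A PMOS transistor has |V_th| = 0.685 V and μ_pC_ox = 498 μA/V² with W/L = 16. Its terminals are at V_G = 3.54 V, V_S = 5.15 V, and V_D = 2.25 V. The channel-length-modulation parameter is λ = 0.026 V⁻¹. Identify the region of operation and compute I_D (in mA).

Saturation; I_D = 3.67 mA

V_SG = V_S − V_G = 5.15 − 3.54 = 1.61 V; V_SD = V_S − V_D = 5.15 − 2.25 = 2.9 V.
k_p = μ_pC_ox · (W/L) = 7.968 mA/V².
V_ov = V_SG − |V_th| = 1.61 − 0.685 = 0.925 V.
Since V_SD = 2.9 V ≥ V_ov = 0.925 V, the device is in saturation.
I_D = ½ k_p V_ov² (1 + λ V_SD) = 0.5 × 7.968 × 0.925² × (1 + 0.026 × 2.9) = 3.67 mA.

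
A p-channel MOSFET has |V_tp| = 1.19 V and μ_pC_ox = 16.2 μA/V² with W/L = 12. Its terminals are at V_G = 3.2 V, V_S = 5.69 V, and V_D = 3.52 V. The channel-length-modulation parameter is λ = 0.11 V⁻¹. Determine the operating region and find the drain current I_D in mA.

Saturation; I_D = 0.203 mA

V_SG = V_S − V_G = 5.69 − 3.2 = 2.49 V; V_SD = V_S − V_D = 5.69 − 3.52 = 2.17 V.
k_p = μ_pC_ox · (W/L) = 0.1944 mA/V².
V_ov = V_SG − |V_tp| = 2.49 − 1.19 = 1.3 V.
Since V_SD = 2.17 V ≥ V_ov = 1.3 V, the device is in saturation.
I_D = ½ k_p V_ov² (1 + λ V_SD) = 0.5 × 0.1944 × 1.3² × (1 + 0.11 × 2.17) = 0.203 mA.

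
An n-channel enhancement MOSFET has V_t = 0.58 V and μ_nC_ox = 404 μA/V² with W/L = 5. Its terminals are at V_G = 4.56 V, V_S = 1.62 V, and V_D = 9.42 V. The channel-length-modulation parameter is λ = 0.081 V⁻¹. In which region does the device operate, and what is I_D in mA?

Saturation; I_D = 9.18 mA

V_GS = V_G − V_S = 4.56 − 1.62 = 2.94 V; V_DS = V_D − V_S = 9.42 − 1.62 = 7.8 V.
k_n = μ_nC_ox · (W/L) = 2.02 mA/V².
V_ov = V_GS − V_t = 2.94 − 0.58 = 2.36 V.
Since V_DS = 7.8 V ≥ V_ov = 2.36 V, the device is in saturation.
I_D = ½ k_n V_ov² (1 + λ V_DS) = 0.5 × 2.02 × 2.36² × (1 + 0.081 × 7.8) = 9.18 mA.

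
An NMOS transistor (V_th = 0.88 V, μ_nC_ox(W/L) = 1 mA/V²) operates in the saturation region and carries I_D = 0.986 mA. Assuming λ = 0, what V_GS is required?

V_GS = 2.28 V

In saturation I_D = ½ k_n (V_GS − V_th)², so V_GS − V_th = √(2 I_D / k_n) = √(2 × 0.986 / 1) = 1.4 V.
V_GS = 0.88 + 1.4 = 2.28 V.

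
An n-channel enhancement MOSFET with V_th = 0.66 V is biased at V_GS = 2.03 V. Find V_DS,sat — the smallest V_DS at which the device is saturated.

V_DS,sat = 1.37 V

The boundary between triode and saturation is V_DS = V_GS − V_th = V_ov.
V_ov = 2.03 − 0.66 = 1.37 V.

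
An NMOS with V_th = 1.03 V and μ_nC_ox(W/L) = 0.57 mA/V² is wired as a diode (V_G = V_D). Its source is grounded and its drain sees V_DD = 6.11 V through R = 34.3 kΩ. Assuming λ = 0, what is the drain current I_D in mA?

With gate tied to drain, V_GS = V_DS ≥ V_GS − V_th, so the device is in saturation.
KCL at the drain: ½ k_n (V_GS − V_th)² = (V_DD − V_GS)/R.
Let x = V_GS − 1.03. Then 9.78 x² + x − 5.08 = 0, giving x = 0.672 V (positive root), so V_GS = 1.7 V.
I_D = (V_DD − V_GS)/R = (6.11 − 1.7) / 34.3 = 0.129 mA.

I_D = 0.129 mA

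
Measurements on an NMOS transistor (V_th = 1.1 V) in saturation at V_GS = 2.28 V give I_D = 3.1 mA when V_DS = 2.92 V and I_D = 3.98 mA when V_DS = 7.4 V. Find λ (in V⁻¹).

λ = 0.0777 V⁻¹

With V_GS fixed, I_D ∝ (1 + λ V_DS) in saturation, so I_D2/I_D1 = (1 + λ V_DS2)/(1 + λ V_DS1).
3.98/3.1 = 1.284 = (1 + 7.4 λ)/(1 + 2.92 λ).
Solving: λ (I_D1 V_DS2 − I_D2 V_DS1) = I_D2 − I_D1, so λ = (3.98 − 3.1) / (3.1 × 7.4 − 3.98 × 2.92) = 0.88 / 11.3 = 0.0777 V⁻¹.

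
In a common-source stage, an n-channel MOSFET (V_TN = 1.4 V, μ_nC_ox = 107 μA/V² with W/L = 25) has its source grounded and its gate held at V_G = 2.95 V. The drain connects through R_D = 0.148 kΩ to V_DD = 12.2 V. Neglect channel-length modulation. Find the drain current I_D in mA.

I_D = 3.21 mA

V_GS = V_G = 2.95 V, so V_ov = 2.95 − 1.4 = 1.55 V.
k_n = μ_nC_ox · (W/L) = 2.675 mA/V².
Assume saturation: I_D = ½ k_n V_ov² = 0.5 × 2.675 × 1.55² = 3.21 mA, giving V_DS = V_DD − I_D R_D = 12.2 − 3.21 × 0.148 = 11.7 V.
V_DS = 11.7 V ≥ V_ov = 1.55 V, confirming saturation.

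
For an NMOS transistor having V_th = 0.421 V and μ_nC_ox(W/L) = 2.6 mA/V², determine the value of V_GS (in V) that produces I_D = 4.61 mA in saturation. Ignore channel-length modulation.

In saturation I_D = ½ k_n (V_GS − V_th)², so V_GS − V_th = √(2 I_D / k_n) = √(2 × 4.61 / 2.6) = 1.88 V.
V_GS = 0.421 + 1.88 = 2.3 V.

V_GS = 2.30 V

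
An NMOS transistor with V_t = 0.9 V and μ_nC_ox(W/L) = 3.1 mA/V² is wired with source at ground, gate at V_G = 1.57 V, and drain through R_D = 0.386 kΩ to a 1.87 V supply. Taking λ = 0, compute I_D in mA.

I_D = 0.696 mA

V_GS = V_G = 1.57 V, so V_ov = 1.57 − 0.9 = 0.67 V.
Assume saturation: I_D = ½ k_n V_ov² = 0.5 × 3.1 × 0.67² = 0.696 mA, giving V_DS = V_DD − I_D R_D = 1.87 − 0.696 × 0.386 = 1.6 V.
V_DS = 1.6 V ≥ V_ov = 0.67 V, confirming saturation.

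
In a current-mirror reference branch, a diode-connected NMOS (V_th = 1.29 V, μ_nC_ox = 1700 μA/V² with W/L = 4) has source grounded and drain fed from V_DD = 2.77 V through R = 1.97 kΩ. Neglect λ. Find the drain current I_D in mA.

I_D = 0.548 mA

With gate tied to drain, V_GS = V_DS ≥ V_GS − V_th, so the device is in saturation.
k_n = μ_nC_ox · (W/L) = 6.8 mA/V².
KCL at the drain: ½ k_n (V_GS − V_th)² = (V_DD − V_GS)/R.
Let x = V_GS − 1.29. Then 6.7 x² + x − 1.48 = 0, giving x = 0.401 V (positive root), so V_GS = 1.69 V.
I_D = (V_DD − V_GS)/R = (2.77 − 1.69) / 1.97 = 0.548 mA.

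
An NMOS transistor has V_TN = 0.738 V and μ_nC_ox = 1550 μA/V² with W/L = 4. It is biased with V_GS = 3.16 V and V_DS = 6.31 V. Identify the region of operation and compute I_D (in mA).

Saturation; I_D = 18.2 mA

k_n = μ_nC_ox · (W/L) = 6.2 mA/V².
V_ov = V_GS − V_TN = 3.16 − 0.738 = 2.42 V.
Since V_DS = 6.31 V ≥ V_ov = 2.42 V, the device is in saturation.
I_D = ½ k_n V_ov² = 0.5 × 6.2 × 2.42² = 18.2 mA.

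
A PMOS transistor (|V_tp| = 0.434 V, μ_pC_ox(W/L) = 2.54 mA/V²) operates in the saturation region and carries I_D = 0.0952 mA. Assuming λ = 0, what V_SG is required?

V_SG = 0.708 V

In saturation I_D = ½ k_p (V_SG − |V_tp|)², so V_SG − |V_tp| = √(2 I_D / k_p) = √(2 × 0.0952 / 2.54) = 0.274 V.
V_SG = 0.434 + 0.274 = 0.708 V.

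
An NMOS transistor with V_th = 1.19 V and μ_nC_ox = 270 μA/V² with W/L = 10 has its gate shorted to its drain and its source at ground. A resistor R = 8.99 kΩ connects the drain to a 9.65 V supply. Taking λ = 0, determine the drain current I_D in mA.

I_D = 0.853 mA

With gate tied to drain, V_GS = V_DS ≥ V_GS − V_th, so the device is in saturation.
k_n = μ_nC_ox · (W/L) = 2.7 mA/V².
KCL at the drain: ½ k_n (V_GS − V_th)² = (V_DD − V_GS)/R.
Let x = V_GS − 1.19. Then 12.1 x² + x − 8.46 = 0, giving x = 0.795 V (positive root), so V_GS = 1.98 V.
I_D = (V_DD − V_GS)/R = (9.65 − 1.98) / 8.99 = 0.853 mA.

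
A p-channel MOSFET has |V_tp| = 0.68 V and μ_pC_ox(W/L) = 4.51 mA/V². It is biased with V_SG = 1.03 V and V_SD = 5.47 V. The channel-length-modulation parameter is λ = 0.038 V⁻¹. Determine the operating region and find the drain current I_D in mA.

V_ov = V_SG − |V_tp| = 1.03 − 0.68 = 0.35 V.
Since V_SD = 5.47 V ≥ V_ov = 0.35 V, the device is in saturation.
I_D = ½ k_p V_ov² (1 + λ V_SD) = 0.5 × 4.51 × 0.35² × (1 + 0.038 × 5.47) = 0.334 mA.

Saturation; I_D = 0.334 mA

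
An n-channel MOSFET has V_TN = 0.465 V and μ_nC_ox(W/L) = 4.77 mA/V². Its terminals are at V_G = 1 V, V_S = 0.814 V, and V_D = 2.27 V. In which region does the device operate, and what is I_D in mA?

V_GS = V_G − V_S = 1 − 0.814 = 0.186 V; V_DS = V_D − V_S = 2.27 − 0.814 = 1.46 V.
V_GS = 0.186 V < V_TN = 0.465 V, so the transistor is in cutoff.

Cutoff; I_D = 0 mA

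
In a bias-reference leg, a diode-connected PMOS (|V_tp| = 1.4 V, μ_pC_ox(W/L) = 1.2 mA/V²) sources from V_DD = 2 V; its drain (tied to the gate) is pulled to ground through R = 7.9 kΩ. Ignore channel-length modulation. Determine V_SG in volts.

With gate tied to drain, V_SG = V_SD ≥ V_SG − |V_tp|, so the device is in saturation.
KCL at the drain: ½ k_p (V_SG − |V_tp|)² = (V_DD − V_SG)/R.
Let x = V_SG − 1.4. Then 4.74 x² + x − 0.6 = 0, giving x = 0.266 V (positive root), so V_SG = 1.67 V.
I_D = (V_DD − V_SG)/R = (2 − 1.67) / 7.9 = 0.0423 mA.

V_SG = 1.67 V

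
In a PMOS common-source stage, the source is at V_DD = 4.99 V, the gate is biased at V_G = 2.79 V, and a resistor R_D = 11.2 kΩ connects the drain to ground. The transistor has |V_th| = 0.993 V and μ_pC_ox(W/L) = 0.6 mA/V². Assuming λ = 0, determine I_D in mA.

I_D = 0.378 mA

V_SG = V_DD − V_G = 4.99 − 2.79 = 2.2 V, so V_ov = 2.2 − 0.993 = 1.21 V.
Assume saturation: I_D = ½ k_p V_ov² = 0.5 × 0.6 × 1.21² = 0.437 mA, giving V_SD = V_DD − I_D R_D = 4.99 − 0.437 × 11.2 = 0.095 V.
But 0.095 V < V_ov = 1.21 V, so the device is actually in triode.
In triode I_D = k_p[V_ov V_SD − ½ V_SD²] and I_D = (V_DD − V_SD)/R_D. Equating: 3.36 V_SD² − 9.111 V_SD + 4.99 = 0, giving V_SD = 0.762 V (the root below V_ov).
I_D = (4.99 − 0.762) / 11.2 = 0.378 mA.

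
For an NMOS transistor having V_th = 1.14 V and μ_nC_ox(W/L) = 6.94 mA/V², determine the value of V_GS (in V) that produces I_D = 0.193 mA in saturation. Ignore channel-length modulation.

In saturation I_D = ½ k_n (V_GS − V_th)², so V_GS − V_th = √(2 I_D / k_n) = √(2 × 0.193 / 6.94) = 0.236 V.
V_GS = 1.14 + 0.236 = 1.38 V.

V_GS = 1.38 V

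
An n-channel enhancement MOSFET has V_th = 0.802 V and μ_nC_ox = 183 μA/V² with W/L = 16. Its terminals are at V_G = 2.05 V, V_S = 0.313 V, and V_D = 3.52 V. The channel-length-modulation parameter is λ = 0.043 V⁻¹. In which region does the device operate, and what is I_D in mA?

Saturation; I_D = 1.46 mA

V_GS = V_G − V_S = 2.05 − 0.313 = 1.74 V; V_DS = V_D − V_S = 3.52 − 0.313 = 3.21 V.
k_n = μ_nC_ox · (W/L) = 2.928 mA/V².
V_ov = V_GS − V_th = 1.74 − 0.802 = 0.935 V.
Since V_DS = 3.21 V ≥ V_ov = 0.935 V, the device is in saturation.
I_D = ½ k_n V_ov² (1 + λ V_DS) = 0.5 × 2.928 × 0.935² × (1 + 0.043 × 3.21) = 1.46 mA.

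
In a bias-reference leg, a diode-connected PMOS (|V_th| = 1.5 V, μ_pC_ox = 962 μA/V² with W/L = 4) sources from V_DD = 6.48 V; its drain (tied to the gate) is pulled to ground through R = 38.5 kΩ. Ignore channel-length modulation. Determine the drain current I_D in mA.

With gate tied to drain, V_SG = V_SD ≥ V_SG − |V_th|, so the device is in saturation.
k_p = μ_pC_ox · (W/L) = 3.848 mA/V².
KCL at the drain: ½ k_p (V_SG − |V_th|)² = (V_DD − V_SG)/R.
Let x = V_SG − 1.5. Then 74.1 x² + x − 4.98 = 0, giving x = 0.253 V (positive root), so V_SG = 1.75 V.
I_D = (V_DD − V_SG)/R = (6.48 − 1.75) / 38.5 = 0.123 mA.

I_D = 0.123 mA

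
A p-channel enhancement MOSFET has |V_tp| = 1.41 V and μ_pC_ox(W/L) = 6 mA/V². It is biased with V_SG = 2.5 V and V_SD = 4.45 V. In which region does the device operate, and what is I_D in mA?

Saturation; I_D = 3.56 mA

V_ov = V_SG − |V_tp| = 2.5 − 1.41 = 1.09 V.
Since V_SD = 4.45 V ≥ V_ov = 1.09 V, the device is in saturation.
I_D = ½ k_p V_ov² = 0.5 × 6 × 1.09² = 3.56 mA.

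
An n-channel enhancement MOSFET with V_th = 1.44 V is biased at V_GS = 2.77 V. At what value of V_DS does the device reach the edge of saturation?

The boundary between triode and saturation is V_DS = V_GS − V_th = V_ov.
V_ov = 2.77 − 1.44 = 1.33 V.

V_DS,sat = 1.33 V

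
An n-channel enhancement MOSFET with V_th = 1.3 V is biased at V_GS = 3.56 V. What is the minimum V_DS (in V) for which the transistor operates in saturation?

V_DS,sat = 2.26 V

The boundary between triode and saturation is V_DS = V_GS − V_th = V_ov.
V_ov = 3.56 − 1.3 = 2.26 V.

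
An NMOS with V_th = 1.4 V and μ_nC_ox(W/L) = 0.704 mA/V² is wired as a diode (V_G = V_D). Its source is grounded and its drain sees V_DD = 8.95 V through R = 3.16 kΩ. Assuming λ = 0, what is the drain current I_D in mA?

With gate tied to drain, V_GS = V_DS ≥ V_GS − V_th, so the device is in saturation.
KCL at the drain: ½ k_n (V_GS − V_th)² = (V_DD − V_GS)/R.
Let x = V_GS − 1.4. Then 1.11 x² + x − 7.55 = 0, giving x = 2.19 V (positive root), so V_GS = 3.59 V.
I_D = (V_DD − V_GS)/R = (8.95 − 3.59) / 3.16 = 1.69 mA.

I_D = 1.69 mA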